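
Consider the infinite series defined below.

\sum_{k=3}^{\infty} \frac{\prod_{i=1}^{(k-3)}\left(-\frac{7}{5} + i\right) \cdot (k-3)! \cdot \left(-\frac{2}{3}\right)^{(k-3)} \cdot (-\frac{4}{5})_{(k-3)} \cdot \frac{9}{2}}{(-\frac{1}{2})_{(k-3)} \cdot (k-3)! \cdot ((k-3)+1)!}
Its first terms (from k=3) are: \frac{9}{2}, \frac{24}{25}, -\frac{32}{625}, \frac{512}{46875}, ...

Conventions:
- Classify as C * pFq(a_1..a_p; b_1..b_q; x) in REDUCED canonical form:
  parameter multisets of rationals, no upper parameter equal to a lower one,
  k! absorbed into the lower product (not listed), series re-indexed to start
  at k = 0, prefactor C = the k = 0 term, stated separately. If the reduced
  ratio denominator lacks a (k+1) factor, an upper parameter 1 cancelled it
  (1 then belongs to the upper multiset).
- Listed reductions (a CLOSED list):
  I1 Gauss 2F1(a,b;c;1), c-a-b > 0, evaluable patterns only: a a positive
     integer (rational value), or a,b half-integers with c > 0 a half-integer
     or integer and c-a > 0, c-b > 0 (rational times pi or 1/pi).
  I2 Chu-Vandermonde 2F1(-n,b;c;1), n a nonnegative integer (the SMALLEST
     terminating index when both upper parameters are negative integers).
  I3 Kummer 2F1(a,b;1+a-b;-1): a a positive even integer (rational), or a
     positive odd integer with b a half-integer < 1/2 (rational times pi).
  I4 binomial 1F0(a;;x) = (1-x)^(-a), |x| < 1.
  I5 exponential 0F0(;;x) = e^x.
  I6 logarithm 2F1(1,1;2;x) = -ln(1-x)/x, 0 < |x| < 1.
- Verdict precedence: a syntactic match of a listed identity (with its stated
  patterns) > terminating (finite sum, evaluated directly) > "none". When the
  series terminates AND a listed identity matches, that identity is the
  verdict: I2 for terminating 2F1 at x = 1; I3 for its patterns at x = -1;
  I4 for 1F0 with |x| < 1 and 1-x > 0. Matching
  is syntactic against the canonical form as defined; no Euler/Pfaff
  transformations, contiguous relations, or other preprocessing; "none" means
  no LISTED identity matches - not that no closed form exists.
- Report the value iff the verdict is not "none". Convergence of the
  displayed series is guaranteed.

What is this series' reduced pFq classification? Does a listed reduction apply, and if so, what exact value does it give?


Prefactor \frac{9}{2}, argument -\frac{2}{3}: 3F2 with upper {-\frac{4}{5}, -\frac{2}{5}, 1} over lower {-\frac{1}{2}, 2}. Verdict: none. Every listed pattern misses the 3F2 form at -\frac{2}{3}, upper {-\frac{4}{5}, -\frac{2}{5}, 1}.

First insight: x = -\frac{2}{3} and the factorial ratio (C = 9/2) (k+a-1)!/(a-1)! is a rising factorial (a)_k.
Adjacent-term ratio: r(k) = -\frac{2}{3} * (k-\frac{4}{5}) (k-\frac{2}{5}) (k+1) / [(k-\frac{1}{2}) (k+2) (k+1)] - poly over poly, x = -\frac{2}{3} from leading terms; C = \frac{9}{2} at k = 0.


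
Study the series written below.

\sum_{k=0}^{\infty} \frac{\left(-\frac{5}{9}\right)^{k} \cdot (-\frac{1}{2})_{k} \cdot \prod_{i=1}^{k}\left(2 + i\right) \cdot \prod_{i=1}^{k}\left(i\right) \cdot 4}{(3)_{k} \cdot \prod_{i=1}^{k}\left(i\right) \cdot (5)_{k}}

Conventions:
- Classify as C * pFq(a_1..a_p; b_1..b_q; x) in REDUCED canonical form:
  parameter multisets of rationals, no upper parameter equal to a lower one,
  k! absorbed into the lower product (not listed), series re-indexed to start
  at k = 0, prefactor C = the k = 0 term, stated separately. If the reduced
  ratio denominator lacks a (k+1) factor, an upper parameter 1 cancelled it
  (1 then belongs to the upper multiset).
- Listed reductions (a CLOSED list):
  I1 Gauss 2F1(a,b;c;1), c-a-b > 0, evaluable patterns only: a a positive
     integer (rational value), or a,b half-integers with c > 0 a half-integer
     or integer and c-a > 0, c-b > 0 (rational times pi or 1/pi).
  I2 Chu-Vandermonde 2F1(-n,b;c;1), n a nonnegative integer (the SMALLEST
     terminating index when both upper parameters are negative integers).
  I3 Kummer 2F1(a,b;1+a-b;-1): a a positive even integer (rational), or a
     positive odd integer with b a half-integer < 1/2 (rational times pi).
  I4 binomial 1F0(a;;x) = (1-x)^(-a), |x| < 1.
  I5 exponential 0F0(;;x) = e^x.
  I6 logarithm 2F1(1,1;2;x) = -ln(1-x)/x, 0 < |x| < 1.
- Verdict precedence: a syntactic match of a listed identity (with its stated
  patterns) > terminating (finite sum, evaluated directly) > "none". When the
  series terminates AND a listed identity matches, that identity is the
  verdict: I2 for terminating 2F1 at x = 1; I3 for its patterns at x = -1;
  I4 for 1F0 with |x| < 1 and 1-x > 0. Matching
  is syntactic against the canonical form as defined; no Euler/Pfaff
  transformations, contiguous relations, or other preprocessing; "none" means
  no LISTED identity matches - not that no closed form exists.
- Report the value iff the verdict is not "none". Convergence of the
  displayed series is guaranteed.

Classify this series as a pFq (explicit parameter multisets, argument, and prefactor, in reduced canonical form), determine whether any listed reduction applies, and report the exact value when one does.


Key step: from the first term 4: the running product (C = 4) telescopes to a rising factorial.
Step ratio: r(k) = -\frac{5}{9} * (k-\frac{1}{2}) (k+1) / [(k+5) (k+1)] - poly over poly, x = -\frac{5}{9} from leading terms; C = 4 at k = 0.

Canonical form: C = 4 times 2F1 with upper {-\frac{1}{2}, 1}, lower {5}, x = -\frac{5}{9}. Verdict: none. No listed pattern accepts 2F1(-\frac{1}{2}, 1; 5; -\frac{5}{9}).


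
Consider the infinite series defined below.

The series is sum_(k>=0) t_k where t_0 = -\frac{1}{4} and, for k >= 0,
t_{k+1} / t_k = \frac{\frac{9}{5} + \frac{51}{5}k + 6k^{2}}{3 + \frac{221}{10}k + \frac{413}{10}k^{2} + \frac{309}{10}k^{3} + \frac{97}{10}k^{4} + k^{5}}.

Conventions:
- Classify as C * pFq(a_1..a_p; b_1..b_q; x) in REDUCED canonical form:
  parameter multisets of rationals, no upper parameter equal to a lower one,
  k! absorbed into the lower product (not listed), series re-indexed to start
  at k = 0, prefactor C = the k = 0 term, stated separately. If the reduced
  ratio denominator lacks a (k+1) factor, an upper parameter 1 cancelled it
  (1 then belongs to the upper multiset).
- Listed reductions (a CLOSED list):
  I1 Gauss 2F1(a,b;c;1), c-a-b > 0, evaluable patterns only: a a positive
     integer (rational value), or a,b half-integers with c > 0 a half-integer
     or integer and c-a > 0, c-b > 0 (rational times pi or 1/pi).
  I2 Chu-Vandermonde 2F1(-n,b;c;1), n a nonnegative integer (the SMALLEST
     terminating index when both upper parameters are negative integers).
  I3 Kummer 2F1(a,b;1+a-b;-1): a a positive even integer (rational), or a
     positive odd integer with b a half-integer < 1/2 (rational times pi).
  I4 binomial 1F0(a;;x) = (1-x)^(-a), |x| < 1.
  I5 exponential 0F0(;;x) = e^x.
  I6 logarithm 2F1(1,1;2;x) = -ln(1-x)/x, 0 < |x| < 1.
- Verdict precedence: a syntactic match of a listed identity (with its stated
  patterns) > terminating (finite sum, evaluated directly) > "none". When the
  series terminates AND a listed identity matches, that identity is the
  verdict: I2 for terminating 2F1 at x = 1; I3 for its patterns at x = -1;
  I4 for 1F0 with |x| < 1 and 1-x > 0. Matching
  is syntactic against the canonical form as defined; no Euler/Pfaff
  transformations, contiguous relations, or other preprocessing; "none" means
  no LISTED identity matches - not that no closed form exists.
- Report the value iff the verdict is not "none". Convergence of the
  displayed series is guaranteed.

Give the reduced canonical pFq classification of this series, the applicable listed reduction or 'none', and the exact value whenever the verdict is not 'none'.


Canonical form: C = -\frac{1}{4} times 0F2 with upper {-}, lower {2, 5}, x = 6. Verdict: none (x = 6): each listed identity misses the multisets {-} ; {2, 5}.

The tell: t_0 being -\frac{1}{4}, roots of the ratio polynomials (C = -1/4) are the negated parameters.
Adjacent-term ratio: r(k) = 6 * 1 / [(k+2) (k+5) (k+1)] - rational in k. x = 6; t_0 = -\frac{1}{4}; negate the roots.


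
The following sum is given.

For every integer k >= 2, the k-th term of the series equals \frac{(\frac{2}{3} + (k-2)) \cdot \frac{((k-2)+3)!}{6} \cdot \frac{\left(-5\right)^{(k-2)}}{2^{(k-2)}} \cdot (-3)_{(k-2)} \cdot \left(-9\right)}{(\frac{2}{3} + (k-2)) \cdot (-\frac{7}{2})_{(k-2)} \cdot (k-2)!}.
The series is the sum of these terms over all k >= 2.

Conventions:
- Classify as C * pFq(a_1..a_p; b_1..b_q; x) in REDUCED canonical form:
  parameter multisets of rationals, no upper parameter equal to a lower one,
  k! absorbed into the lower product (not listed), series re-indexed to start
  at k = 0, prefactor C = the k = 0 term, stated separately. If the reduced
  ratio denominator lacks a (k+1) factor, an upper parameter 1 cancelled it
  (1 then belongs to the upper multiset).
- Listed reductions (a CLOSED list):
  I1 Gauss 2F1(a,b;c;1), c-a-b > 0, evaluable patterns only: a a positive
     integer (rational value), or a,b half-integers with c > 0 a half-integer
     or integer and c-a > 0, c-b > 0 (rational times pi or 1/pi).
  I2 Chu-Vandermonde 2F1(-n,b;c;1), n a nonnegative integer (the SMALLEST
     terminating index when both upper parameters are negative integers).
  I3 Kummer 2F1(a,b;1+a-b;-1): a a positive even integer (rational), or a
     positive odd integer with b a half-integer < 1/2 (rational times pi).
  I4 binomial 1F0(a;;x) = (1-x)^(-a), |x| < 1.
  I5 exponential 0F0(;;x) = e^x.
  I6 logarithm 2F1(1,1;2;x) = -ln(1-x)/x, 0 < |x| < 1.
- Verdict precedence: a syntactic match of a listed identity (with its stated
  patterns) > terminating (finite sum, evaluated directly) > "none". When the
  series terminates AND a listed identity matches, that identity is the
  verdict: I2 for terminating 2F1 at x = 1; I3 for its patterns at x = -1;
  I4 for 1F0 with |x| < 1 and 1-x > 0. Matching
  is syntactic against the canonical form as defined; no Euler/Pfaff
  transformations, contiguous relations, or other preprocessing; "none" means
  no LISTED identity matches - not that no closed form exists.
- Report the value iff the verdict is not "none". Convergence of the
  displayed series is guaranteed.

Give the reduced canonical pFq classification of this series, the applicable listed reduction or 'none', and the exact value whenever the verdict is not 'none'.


The series (x = -\frac{5}{2}) is 2F1: upper {-3, 4}, lower {-\frac{7}{2}}, prefactor -9. Verdict: terminating (-3 upstairs). 4 nonzero terms in all; added directly. Hence: \frac{6777}{7}.

Structural cue: from the first term -9: the two k-th powers (prefactor -9) combine into one argument.
Ratio: r(k) = -\frac{5}{2} * (k-3) (k+4) / [(k-\frac{7}{2}) (k+1)] - rational in k, leading ratio -\frac{5}{2}; with t_0 = -9, classification follows.


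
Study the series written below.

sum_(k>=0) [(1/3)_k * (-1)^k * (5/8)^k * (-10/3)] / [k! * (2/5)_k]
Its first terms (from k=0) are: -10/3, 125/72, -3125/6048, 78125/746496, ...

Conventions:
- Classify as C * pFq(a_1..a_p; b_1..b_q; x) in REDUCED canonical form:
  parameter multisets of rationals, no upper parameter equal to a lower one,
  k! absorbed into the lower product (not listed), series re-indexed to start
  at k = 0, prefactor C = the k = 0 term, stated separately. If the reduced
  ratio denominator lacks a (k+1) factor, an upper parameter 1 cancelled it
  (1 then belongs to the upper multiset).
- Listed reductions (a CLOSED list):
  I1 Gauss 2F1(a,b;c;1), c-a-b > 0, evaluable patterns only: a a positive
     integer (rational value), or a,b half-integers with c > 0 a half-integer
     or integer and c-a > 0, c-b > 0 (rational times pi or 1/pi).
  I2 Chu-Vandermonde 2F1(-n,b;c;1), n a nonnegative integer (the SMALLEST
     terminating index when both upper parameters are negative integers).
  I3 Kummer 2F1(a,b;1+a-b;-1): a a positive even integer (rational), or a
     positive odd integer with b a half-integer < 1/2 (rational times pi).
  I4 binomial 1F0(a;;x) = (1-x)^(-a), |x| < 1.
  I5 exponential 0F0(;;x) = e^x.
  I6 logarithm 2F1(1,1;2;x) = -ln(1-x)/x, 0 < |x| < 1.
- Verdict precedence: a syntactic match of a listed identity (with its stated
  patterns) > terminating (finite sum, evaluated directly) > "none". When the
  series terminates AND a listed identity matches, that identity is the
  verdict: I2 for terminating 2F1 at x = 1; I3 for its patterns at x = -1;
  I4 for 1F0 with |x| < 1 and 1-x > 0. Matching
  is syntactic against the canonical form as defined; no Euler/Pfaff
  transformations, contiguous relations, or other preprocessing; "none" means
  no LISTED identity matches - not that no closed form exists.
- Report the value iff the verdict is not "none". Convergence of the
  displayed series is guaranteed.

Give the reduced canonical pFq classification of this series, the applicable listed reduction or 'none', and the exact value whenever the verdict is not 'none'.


At argument -5/8: a 1F1 with upper {1/3}, lower {2/5}, scaled by C = -10/3. Verdict: none here - no I1-I6 shape fits x = -5/8 with lower {2/5}.

Structural cue: t_0 being -10/3, the (-1)^k factor (C = -10/3) folds into the argument's sign.
Consecutive-term ratio: r(k) = (-5/8) * (k+1/3) / [(k+2/5) (k+1)] ; factor over Q: parameters, x = (-5/8), and C = -10/3.


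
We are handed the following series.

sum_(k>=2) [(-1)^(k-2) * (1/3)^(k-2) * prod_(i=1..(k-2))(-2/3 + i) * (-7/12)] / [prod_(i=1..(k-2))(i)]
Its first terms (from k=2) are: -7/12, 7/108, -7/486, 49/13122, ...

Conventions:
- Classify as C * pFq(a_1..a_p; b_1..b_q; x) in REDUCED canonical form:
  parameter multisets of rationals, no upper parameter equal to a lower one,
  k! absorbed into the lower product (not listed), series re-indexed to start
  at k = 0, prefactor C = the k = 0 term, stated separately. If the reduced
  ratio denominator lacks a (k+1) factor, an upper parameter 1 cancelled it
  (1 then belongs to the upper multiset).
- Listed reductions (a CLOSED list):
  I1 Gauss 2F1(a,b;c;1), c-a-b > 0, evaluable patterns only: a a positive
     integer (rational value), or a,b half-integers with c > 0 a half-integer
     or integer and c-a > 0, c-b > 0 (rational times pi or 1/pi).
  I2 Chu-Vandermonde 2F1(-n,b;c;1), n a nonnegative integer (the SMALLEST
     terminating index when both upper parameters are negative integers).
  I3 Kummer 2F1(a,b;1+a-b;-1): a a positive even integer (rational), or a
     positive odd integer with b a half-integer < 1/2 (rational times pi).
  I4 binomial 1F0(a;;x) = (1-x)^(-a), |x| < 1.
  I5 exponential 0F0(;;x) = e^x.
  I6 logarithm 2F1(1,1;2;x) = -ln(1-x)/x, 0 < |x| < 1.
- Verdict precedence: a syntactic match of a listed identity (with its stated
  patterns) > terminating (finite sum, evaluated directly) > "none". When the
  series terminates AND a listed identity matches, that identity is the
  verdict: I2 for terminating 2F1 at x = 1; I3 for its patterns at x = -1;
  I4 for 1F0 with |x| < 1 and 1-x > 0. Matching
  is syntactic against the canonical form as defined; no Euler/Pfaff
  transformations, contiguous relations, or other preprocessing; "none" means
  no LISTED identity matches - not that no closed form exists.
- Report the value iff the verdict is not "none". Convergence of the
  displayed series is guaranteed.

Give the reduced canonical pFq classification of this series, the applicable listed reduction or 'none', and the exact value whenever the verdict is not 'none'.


Classification (C = -7/12): 1F0 with upper {1/3}, lower {-}, argument x = -1/3. Verdict: the I4 binomial reduction matches (the 1F0 binomial series: exponent -1/3, x = -1/3). Its exact value is (-7/12) * (4/3)^(-1/3).

Key step: t_0 = -7/12 here, and the running product (C = -7/12, x = -1/3) telescopes to a rising factorial.
Consecutive-term ratio: r(k) = (-1/3) * (k+1/3) / [(k+1)] ; factor over Q: parameters, x = (-1/3), and C = -7/12.


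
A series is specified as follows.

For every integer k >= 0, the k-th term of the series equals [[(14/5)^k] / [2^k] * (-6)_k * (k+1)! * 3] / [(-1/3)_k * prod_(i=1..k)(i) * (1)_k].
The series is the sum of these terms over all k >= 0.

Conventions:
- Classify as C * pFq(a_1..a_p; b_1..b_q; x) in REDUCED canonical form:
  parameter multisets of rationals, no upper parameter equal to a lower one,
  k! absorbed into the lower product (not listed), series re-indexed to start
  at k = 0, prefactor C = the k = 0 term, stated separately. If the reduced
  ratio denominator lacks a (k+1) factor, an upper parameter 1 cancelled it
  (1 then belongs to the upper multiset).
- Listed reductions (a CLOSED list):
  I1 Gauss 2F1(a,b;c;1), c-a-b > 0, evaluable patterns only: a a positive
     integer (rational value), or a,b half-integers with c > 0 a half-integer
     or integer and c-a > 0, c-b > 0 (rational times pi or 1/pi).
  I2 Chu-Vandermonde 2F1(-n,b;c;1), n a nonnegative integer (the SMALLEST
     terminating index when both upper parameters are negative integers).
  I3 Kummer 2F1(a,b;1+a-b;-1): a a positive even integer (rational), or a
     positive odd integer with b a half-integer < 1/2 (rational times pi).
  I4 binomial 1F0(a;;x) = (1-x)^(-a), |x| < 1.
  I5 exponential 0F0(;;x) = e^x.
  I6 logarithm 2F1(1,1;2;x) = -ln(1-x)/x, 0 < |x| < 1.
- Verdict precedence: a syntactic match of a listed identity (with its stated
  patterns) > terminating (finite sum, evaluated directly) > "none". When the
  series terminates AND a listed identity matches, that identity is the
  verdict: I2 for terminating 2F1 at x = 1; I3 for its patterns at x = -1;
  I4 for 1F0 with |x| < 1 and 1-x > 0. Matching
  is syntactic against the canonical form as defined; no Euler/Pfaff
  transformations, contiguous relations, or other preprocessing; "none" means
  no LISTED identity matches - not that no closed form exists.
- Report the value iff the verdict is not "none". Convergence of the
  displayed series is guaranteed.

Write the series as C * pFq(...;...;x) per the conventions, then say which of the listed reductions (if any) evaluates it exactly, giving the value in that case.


x = 7/5 here; the reduced form reads 2F2, upper {-6, 2}, lower {-1/3, 1}, C = 3. Verdict: terminating - no listed pattern fits, but -6 in the upper list cuts the series at k = 6; direct evaluation. Value: 480836967/27500000.

The tell: from the first term 3: the product of the first k integers (C = 3) is k!.
Consecutive-term ratio: r(k) = (7/5) * (k-6) (k+2) / [(k-1/3) (k+1) (k+1)] - rational in k. x = (7/5); t_0 = 3; negate the roots.


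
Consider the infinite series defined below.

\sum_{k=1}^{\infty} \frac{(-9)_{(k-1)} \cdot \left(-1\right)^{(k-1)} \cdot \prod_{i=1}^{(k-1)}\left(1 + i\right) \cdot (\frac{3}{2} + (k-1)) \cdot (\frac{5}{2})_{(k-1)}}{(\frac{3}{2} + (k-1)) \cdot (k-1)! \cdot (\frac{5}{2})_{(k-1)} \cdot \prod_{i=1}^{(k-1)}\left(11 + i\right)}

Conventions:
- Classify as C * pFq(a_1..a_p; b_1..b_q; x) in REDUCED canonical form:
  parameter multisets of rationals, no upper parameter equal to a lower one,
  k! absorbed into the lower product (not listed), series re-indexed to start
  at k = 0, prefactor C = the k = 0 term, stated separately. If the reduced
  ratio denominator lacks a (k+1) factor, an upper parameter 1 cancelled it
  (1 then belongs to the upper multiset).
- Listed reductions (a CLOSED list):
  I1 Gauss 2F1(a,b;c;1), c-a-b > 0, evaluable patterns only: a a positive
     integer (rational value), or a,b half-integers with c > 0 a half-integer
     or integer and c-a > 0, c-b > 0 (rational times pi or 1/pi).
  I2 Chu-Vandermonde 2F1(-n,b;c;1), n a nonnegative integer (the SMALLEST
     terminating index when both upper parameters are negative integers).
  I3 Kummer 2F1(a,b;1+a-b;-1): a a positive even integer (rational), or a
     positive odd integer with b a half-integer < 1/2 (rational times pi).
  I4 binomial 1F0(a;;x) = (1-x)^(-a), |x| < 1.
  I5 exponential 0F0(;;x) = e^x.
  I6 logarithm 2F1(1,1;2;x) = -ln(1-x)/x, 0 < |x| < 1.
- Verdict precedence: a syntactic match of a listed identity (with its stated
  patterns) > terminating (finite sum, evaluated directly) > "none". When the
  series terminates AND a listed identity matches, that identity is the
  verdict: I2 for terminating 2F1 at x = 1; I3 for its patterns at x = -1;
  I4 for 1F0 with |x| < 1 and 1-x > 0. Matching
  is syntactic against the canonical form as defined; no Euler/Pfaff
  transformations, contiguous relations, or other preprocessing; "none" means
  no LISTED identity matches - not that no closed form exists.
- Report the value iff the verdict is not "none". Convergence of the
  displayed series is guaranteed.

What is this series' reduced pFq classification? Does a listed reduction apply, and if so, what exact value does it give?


The series (x = -1) is 2F1: upper {-9, 2}, lower {12}, prefactor 1. Verdict: the Kummer evaluation I3 applies (x = -1; c = 12 equals 1+a-b for upper {-9, 2}: listed pattern). Hence: \frac{11}{2}.

Key observation: t_0 = 1 here, and striking the common factor k + 3/2 reduces the term (prefactor 1).
Step ratio: r(k) = -1 * (k-9) (k+2) / [(k+12) (k+1)] - rational in k. x = -1; t_0 = 1; negate the roots.


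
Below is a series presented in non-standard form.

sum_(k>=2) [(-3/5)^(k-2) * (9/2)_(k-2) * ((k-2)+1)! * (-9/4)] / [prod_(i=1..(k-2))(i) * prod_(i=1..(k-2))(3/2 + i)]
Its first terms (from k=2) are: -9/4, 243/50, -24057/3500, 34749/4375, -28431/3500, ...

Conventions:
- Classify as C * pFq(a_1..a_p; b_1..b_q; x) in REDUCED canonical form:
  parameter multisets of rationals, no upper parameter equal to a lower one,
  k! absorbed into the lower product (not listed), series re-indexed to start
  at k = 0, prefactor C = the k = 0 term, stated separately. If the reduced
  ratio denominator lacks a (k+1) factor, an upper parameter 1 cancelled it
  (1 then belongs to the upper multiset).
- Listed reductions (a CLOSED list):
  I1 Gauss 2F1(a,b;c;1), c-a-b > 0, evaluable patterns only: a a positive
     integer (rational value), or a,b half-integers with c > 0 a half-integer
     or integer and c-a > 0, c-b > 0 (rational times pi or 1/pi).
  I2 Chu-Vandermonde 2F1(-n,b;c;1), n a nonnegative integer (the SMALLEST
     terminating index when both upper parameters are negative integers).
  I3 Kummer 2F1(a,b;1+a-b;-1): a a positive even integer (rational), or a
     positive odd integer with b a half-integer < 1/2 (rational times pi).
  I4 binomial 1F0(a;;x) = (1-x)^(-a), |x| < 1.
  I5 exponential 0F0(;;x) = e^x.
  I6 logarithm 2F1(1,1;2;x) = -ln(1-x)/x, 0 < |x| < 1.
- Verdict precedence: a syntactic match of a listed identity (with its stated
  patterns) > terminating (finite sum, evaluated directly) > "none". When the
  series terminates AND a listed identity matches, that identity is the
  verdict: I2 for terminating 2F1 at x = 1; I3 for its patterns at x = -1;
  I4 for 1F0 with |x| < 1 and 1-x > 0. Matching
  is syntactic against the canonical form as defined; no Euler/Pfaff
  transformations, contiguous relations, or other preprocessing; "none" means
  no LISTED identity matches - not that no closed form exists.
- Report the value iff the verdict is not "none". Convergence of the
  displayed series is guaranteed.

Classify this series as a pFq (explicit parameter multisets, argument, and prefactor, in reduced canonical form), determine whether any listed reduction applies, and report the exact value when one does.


This is -9/4 * 2F1(2, 9/2; 5/2; -3/5) in reduced canonical form. Verdict: none - this 2F1 at x = -3/5 matches no listed pattern, and upper {2, 9/2} holds no stopper.

The tell: t_0 = -9/4 here, and the product of the first k integers (C = -9/4, x = -3/5) is k!.
Consecutive-term ratio: r(k) = (-3/5) * (k+2) (k+9/2) / [(k+5/2) (k+1)] - rational; roots negated = parameters, x = (-3/5), C = -9/4.


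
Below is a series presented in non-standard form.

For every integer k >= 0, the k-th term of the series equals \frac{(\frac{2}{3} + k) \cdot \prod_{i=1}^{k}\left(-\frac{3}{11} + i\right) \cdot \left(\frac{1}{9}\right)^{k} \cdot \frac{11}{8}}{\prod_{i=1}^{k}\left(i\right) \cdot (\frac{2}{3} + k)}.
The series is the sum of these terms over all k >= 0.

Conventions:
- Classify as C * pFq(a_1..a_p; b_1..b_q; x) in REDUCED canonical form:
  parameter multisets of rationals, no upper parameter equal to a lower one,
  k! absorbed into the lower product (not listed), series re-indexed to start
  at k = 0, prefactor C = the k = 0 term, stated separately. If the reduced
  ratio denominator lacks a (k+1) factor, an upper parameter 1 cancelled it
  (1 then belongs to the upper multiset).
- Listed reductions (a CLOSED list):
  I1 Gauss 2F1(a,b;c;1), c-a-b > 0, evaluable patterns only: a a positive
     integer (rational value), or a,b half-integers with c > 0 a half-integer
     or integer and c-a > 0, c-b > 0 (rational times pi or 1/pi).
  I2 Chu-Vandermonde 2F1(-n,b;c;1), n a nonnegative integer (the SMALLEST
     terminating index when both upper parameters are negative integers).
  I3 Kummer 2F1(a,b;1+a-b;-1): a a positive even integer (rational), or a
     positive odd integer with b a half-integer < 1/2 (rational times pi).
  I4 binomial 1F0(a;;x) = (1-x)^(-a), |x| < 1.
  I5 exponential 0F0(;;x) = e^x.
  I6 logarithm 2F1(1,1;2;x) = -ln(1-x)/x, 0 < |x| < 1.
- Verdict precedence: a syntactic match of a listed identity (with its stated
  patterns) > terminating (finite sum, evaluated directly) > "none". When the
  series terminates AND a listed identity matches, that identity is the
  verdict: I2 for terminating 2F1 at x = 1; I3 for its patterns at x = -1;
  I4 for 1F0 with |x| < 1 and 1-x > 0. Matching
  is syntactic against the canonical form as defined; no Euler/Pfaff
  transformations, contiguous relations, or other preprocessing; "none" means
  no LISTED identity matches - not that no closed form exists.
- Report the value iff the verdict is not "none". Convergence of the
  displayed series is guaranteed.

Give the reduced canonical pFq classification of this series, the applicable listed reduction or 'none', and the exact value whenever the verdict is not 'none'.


The series (x = \frac{1}{9}) is 1F0: upper {\frac{8}{11}}, lower {-}, prefactor \frac{11}{8}. Verdict: the I4 binomial reduction fires (the 1F0 binomial series: exponent -8/11, x = \frac{1}{9}). Exact value: \frac{11}{8} \cdot \left(\frac{8}{9}\right)^{-\frac{8}{11}}.

Structural cue: from the first term \frac{11}{8}: the running product (prefactor 11/8) telescopes to a rising factorial.
Step ratio: r(k) = \frac{1}{9} * (k+\frac{8}{11}) / [(k+1)] ; factor over Q: parameters, x = \frac{1}{9}, and C = \frac{11}{8}.


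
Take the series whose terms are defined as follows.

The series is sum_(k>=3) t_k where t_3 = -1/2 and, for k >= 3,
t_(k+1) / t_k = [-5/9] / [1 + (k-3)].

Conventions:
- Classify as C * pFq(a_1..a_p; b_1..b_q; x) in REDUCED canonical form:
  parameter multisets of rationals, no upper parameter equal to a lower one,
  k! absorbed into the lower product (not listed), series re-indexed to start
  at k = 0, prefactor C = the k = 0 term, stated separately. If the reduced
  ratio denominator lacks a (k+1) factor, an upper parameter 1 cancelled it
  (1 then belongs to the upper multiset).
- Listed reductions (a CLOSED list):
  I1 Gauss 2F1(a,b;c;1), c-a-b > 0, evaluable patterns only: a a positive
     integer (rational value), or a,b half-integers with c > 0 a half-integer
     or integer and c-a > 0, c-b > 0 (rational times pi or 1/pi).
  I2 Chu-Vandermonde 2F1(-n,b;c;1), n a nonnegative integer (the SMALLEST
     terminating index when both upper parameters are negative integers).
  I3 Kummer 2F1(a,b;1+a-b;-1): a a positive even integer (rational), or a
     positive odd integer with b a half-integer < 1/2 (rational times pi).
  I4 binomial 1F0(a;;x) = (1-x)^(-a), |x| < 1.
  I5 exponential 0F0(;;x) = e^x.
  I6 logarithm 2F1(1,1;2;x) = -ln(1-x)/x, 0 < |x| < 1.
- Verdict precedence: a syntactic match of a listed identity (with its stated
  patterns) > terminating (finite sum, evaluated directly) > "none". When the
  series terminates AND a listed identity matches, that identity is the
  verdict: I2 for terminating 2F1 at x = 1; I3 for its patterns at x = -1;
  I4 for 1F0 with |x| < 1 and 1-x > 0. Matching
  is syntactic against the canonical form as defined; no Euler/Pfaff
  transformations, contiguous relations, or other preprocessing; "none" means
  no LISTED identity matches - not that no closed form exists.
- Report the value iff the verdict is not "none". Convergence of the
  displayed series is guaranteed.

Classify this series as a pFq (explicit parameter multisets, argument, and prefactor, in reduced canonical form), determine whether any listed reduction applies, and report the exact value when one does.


With C = -1/2: the canonical form is 0F0(-; -; -5/9). Verdict: the exponential series (I5) applies (the 0F0 exponential series at x = -5/9). Its exact value is (-1/2) * e^(-5/9).

The tell: from the first term -1/2: the expanded ratio factors over Q; prefactor -1/2, roots give parameters.
Consecutive-term ratio: r(k) = (-5/9) * 1 / [(k+1)] - poly over poly, x = (-5/9) from leading terms; C = -1/2 at k = 0.


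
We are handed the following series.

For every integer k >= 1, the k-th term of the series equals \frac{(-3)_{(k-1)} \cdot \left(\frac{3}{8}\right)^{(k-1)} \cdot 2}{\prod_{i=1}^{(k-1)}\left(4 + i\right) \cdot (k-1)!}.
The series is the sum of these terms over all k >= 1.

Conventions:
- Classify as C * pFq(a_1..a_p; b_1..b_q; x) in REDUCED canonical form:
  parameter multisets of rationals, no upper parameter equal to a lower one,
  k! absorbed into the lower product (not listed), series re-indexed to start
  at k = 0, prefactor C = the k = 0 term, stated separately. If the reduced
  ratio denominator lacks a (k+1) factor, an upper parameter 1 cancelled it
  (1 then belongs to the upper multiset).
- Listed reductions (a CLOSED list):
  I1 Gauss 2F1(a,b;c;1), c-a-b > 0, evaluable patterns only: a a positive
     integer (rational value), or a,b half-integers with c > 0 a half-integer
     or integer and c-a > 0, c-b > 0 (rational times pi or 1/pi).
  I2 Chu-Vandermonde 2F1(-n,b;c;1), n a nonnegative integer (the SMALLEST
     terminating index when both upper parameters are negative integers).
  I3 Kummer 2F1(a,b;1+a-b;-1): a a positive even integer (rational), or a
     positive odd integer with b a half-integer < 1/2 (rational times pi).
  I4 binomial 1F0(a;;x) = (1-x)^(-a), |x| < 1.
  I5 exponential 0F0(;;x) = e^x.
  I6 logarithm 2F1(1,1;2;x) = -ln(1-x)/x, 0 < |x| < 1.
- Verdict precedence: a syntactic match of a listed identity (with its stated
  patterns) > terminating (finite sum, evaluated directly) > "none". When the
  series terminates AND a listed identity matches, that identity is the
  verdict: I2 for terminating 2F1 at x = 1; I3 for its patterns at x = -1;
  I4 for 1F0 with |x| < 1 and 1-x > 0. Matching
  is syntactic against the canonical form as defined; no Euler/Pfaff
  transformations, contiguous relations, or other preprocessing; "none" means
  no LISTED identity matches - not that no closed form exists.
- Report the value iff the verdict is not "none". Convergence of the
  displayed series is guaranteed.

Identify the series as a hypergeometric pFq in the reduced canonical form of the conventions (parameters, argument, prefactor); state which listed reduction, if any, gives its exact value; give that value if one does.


Reduced: x = \frac{3}{8}, 1F1, upper = {-3}, lower = {5}, C = 2. Verdict: terminating - no listed pattern fits, but -3 in the upper list cuts the series at k = 3; direct evaluation. Its exact value is \frac{28271}{17920}.

First insight: t_0 = 2 here, and the lower running product (C = 2, x = 3/8) is a rising factorial.
Consecutive-term ratio: r(k) = \frac{3}{8} * (k-3) / [(k+5) (k+1)] - rational; roots negated = parameters, x = \frac{3}{8}, C = 2.


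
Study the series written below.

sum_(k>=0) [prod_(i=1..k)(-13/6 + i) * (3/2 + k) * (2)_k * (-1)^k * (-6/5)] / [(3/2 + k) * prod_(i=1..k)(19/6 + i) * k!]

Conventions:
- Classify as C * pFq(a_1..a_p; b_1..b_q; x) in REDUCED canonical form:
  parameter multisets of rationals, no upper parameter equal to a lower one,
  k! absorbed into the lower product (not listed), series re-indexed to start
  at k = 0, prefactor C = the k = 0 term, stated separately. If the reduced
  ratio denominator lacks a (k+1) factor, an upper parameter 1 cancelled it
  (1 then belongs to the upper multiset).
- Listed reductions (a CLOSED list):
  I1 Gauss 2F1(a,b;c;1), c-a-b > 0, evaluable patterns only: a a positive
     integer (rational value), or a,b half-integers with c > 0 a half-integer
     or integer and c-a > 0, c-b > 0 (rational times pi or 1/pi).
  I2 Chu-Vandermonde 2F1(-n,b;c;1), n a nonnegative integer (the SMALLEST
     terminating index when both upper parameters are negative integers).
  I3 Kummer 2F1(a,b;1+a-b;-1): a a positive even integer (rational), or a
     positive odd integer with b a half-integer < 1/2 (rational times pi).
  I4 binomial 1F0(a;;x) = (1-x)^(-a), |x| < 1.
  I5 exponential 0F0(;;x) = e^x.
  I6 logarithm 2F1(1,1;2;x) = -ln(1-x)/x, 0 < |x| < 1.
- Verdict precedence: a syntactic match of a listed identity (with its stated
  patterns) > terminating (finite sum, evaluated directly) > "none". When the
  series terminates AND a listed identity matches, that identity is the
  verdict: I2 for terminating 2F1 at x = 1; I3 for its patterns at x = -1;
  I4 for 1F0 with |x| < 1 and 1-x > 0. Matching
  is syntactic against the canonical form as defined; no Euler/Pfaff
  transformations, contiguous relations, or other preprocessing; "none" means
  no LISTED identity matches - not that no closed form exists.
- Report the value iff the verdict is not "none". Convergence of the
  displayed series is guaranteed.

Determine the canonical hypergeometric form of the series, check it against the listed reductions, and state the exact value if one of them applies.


At argument -1: a 2F1 with upper {-7/6, 2}, lower {25/6}, scaled by C = -6/5. Verdict (x = -1): the Kummer evaluation I3 applies (x = -1; c = 25/6 equals 1+a-b for upper {-7/6, 2}: listed pattern). Hence: -19/10.

Structural cue: with t_0 = -6/5, the running product (C = -6/5, x = -1) telescopes to a rising factorial.
Step ratio: r(k) = (-1) * (k-7/6) (k+2) / [(k+25/6) (k+1)] - rational; roots negated = parameters, x = (-1), C = -6/5.


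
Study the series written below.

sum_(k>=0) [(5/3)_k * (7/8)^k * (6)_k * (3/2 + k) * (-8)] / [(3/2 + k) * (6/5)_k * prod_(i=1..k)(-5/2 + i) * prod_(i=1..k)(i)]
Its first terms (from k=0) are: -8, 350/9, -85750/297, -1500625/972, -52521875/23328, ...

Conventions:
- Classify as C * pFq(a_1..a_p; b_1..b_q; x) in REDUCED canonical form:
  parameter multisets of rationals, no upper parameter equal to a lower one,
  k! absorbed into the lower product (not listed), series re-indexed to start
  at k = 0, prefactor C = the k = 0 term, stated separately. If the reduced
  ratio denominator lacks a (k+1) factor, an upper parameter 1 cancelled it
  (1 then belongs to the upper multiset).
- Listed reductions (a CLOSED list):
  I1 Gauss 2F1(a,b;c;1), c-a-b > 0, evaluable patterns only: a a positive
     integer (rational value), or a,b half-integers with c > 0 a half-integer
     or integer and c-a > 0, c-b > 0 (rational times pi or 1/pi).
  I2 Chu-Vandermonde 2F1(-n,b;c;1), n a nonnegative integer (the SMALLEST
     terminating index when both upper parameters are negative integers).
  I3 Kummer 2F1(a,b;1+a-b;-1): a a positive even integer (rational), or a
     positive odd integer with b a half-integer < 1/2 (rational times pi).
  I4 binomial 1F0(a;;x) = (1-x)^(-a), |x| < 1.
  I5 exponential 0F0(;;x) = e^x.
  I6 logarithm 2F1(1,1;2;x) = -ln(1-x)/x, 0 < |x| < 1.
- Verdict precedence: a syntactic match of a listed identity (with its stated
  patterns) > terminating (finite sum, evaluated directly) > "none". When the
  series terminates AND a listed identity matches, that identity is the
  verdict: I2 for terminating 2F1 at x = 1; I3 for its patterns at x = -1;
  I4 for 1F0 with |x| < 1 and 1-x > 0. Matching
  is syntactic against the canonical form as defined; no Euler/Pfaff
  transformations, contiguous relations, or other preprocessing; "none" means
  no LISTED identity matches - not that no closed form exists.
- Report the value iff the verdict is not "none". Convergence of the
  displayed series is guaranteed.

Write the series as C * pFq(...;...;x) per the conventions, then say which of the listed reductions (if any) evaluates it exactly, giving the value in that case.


At argument 7/8: a 2F2 with upper {5/3, 6}, lower {-3/2, 6/5}, scaled by C = -8. Verdict: none. Every listed pattern misses the 2F2 form at 7/8, upper {5/3, 6}.

Structural cue: with t_0 = -8, the lower running product (prefactor -8) is a rising factorial.
Term ratio: r(k) = (7/8) * (k+5/3) (k+6) / [(k-3/2) (k+6/5) (k+1)] - rational in k. x = (7/8); t_0 = -8; negate the roots.


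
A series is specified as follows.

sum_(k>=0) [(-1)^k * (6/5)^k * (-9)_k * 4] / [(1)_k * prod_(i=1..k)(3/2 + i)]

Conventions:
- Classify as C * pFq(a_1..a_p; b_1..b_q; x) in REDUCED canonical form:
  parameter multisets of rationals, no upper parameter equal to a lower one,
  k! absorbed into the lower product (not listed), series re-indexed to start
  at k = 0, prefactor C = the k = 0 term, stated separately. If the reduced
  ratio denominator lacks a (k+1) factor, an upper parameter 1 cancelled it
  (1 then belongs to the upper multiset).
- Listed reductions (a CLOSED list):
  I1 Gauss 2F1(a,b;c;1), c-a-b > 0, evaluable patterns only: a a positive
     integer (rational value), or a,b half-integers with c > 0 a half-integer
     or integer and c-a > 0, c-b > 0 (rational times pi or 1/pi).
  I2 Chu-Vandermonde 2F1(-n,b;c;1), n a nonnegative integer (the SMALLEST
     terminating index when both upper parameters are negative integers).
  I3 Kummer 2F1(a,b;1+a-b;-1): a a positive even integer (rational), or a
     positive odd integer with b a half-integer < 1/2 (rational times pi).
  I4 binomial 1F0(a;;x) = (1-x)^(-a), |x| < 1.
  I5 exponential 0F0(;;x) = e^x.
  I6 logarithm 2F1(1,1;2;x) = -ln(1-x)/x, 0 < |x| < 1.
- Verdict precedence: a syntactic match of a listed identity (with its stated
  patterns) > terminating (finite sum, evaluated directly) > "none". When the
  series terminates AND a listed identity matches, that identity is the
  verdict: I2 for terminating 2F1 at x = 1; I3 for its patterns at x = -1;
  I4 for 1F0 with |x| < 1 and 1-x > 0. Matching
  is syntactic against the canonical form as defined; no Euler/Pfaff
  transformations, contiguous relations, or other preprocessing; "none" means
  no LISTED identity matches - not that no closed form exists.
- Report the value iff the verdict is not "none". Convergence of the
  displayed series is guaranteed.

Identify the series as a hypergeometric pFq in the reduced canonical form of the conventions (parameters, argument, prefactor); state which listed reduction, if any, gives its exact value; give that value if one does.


Structural cue: x = (-6/5) and the lower running product (C = 4, x = -6/5) is a rising factorial.
Adjacent-term ratio: r(k) = (-6/5) * (k-9) / [(k+5/2) (k+1)] - rational in k, leading ratio (-6/5); with t_0 = 4, classification follows.

Canonical form: C = 4 times 1F1 with upper {-9}, lower {5/2}, x = -6/5. Verdict: terminating - upper parameter -9 makes this a finite sum (last index 9), evaluated exactly. Its exact value is 7243054821928148/110510791015625.


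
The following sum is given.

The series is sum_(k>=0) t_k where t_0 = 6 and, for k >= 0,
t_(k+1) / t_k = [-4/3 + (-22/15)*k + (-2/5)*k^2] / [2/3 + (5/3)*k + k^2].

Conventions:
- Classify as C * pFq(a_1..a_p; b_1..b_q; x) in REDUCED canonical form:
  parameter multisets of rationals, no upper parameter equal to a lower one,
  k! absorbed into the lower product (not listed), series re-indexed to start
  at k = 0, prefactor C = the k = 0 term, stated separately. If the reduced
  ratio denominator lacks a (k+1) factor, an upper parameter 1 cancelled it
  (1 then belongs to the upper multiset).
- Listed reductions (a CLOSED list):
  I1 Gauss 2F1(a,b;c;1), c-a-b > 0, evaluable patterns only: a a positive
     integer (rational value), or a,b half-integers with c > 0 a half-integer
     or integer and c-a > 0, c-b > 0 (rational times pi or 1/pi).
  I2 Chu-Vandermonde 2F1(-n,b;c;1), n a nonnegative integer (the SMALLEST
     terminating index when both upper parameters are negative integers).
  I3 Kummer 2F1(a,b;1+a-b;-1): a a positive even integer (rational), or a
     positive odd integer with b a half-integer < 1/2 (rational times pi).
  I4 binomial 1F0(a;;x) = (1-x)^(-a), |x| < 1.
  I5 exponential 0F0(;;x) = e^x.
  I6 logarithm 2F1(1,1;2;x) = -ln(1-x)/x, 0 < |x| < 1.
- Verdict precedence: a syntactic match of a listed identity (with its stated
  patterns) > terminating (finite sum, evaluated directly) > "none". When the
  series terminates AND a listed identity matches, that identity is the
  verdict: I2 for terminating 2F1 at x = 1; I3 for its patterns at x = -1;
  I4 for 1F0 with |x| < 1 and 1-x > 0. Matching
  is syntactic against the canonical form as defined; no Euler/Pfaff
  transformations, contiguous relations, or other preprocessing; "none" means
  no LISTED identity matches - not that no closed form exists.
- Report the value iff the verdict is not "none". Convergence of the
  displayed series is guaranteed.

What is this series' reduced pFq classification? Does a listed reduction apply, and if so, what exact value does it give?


With C = 6: the canonical form is 2F1(5/3, 2; 2/3; -2/5). Verdict: none here - no I1-I6 shape fits x = -2/5 with lower {2/3}.

Key step: x = (-2/5) and the expanded ratio factors over Q; C = 6, x = -2/5, roots give parameters.
Term ratio: r(k) = (-2/5) * (k+5/3) (k+2) / [(k+2/3) (k+1)] - rational; roots negated = parameters, x = (-2/5), C = 6.
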